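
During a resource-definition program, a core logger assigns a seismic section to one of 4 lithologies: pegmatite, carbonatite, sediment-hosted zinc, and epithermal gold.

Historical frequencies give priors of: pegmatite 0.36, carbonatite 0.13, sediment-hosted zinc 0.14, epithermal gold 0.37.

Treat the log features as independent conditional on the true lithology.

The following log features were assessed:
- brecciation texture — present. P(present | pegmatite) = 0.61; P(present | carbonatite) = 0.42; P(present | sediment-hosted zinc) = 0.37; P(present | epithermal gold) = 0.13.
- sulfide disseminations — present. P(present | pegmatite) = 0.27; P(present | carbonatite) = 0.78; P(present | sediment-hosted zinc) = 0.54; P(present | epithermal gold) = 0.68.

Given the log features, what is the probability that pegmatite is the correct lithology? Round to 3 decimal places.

0.365

By Bayes' rule with conditional independence, the unnormalized weight for each hypothesis is prior × ∏ likelihoods:
  pegmatite: 0.36 × 0.61 × 0.27 = 0.059292
  carbonatite: 0.13 × 0.42 × 0.78 = 0.042588
  sediment-hosted zinc: 0.14 × 0.37 × 0.54 = 0.027972
  epithermal gold: 0.37 × 0.13 × 0.68 = 0.032708
Normalizing constant Z = 0.059292 + 0.042588 + 0.027972 + 0.032708 = 0.16256.
P(pegmatite | evidence) = 0.059292 / 0.16256 ≈ 0.365.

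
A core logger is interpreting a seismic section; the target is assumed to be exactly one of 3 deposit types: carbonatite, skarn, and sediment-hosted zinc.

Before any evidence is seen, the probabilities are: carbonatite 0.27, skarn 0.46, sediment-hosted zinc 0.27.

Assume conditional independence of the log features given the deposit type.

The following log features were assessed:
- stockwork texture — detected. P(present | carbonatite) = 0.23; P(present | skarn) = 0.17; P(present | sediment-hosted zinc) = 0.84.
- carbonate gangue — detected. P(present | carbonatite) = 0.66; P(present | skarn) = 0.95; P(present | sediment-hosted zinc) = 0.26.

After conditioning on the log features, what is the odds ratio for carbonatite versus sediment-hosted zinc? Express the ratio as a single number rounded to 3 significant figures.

0.695

Unnormalized posterior weight (prior times the log feature likelihoods) for each of the two hypotheses:
  carbonatite: 0.27 × 0.23 × 0.66 = 0.040986
  sediment-hosted zinc: 0.27 × 0.84 × 0.26 = 0.058968
Posterior odds = 0.040986 / 0.058968 ≈ 0.695.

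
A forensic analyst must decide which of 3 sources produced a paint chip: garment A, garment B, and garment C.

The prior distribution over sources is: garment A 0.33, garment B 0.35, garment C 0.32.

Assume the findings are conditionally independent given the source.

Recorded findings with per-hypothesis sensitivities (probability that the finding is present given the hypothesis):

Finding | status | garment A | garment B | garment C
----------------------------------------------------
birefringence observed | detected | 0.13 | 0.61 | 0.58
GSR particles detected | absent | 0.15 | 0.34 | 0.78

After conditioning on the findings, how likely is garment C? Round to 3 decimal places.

0.187

Multiply each prior by the joint likelihood of the evidence pattern (using 1 − P(present | H) for each absent finding):
  garment A: 0.33 × 0.13 × (1 − 0.15) = 0.036465
  garment B: 0.35 × 0.61 × (1 − 0.34) = 0.14091
  garment C: 0.32 × 0.58 × (1 − 0.78) = 0.040832
The unnormalized weights sum to 0.21821.
P(garment C | evidence) = 0.040832 / 0.21821 ≈ 0.187.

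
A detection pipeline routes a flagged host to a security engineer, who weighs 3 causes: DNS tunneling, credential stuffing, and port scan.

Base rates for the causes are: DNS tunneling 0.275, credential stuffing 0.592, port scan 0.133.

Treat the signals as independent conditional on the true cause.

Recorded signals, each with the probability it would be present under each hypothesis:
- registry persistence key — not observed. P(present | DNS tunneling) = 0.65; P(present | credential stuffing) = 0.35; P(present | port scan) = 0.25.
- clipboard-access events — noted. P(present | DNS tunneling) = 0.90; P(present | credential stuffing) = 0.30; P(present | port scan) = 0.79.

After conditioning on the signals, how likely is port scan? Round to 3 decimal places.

0.281

For each hypothesis, the unnormalized posterior weight is prior × product of the signal likelihoods (using 1 − P(present | H) for each absent signal):
  DNS tunneling: 0.275 × (1 − 0.65) × 0.90 = 0.086625
  credential stuffing: 0.592 × (1 − 0.35) × 0.30 = 0.11544
  port scan: 0.133 × (1 − 0.25) × 0.79 = 0.078803
Normalizing constant Z = 0.086625 + 0.11544 + 0.078803 = 0.28087.
P(port scan | evidence) = 0.078803 / 0.28087 ≈ 0.281.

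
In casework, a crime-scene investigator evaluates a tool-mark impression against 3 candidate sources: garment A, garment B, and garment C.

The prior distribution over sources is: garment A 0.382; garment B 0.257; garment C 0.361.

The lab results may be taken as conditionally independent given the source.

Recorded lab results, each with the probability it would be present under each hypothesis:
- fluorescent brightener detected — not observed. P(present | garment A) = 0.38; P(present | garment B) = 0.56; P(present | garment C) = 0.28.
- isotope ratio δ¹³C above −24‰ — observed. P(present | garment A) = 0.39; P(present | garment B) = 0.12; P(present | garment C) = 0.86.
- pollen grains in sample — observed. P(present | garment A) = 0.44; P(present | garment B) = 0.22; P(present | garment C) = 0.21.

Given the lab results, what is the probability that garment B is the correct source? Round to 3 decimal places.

For each hypothesis, the unnormalized posterior weight is prior × product of the lab result likelihoods (using 1 − P(present | H) for each absent lab result):
  garment A: 0.382 × (1 − 0.38) × 0.39 × 0.44 = 0.040642
  garment B: 0.257 × (1 − 0.56) × 0.12 × 0.22 = 0.0029853
  garment C: 0.361 × (1 − 0.28) × 0.86 × 0.21 = 0.046942
Normalizing constant Z = 0.040642 + 0.0029853 + 0.046942 = 0.090569.
P(garment B | evidence) = 0.0029853 / 0.090569 ≈ 0.033.

0.033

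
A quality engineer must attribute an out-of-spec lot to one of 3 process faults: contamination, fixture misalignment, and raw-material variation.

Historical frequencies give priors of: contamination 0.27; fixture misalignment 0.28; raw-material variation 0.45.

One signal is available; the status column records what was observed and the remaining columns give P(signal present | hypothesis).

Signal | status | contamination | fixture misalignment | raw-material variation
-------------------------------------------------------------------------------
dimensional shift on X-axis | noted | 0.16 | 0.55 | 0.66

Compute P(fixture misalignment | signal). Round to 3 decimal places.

0.312

For each hypothesis, the unnormalized posterior weight is prior × likelihood:
  contamination: 0.27 × 0.16 = 0.0432
  fixture misalignment: 0.28 × 0.55 = 0.154
  raw-material variation: 0.45 × 0.66 = 0.297
Normalizing constant Z = 0.0432 + 0.154 + 0.297 = 0.4942.
P(fixture misalignment | evidence) = 0.154 / 0.4942 ≈ 0.312.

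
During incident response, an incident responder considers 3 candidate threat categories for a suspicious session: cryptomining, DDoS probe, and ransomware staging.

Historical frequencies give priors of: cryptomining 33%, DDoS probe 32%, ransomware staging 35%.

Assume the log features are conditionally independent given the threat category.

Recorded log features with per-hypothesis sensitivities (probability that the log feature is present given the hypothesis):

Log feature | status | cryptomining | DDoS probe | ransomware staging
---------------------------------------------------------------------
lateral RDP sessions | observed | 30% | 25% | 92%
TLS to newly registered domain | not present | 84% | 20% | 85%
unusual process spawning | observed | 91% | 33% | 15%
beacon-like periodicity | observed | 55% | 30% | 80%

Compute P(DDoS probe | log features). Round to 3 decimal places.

0.316

Multiply each prior by the joint likelihood of the log feature pattern (using 1 − P(present | H) for each absent log feature):
  cryptomining: 0.33 × 0.30 × (1 − 0.84) × 0.91 × 0.55 = 0.0079279
  DDoS probe: 0.32 × 0.25 × (1 − 0.20) × 0.33 × 0.30 = 0.006336
  ransomware staging: 0.35 × 0.92 × (1 − 0.85) × 0.15 × 0.80 = 0.005796
The unnormalized weights sum to 0.02006.
P(DDoS probe | evidence) = 0.006336 / 0.02006 ≈ 0.316.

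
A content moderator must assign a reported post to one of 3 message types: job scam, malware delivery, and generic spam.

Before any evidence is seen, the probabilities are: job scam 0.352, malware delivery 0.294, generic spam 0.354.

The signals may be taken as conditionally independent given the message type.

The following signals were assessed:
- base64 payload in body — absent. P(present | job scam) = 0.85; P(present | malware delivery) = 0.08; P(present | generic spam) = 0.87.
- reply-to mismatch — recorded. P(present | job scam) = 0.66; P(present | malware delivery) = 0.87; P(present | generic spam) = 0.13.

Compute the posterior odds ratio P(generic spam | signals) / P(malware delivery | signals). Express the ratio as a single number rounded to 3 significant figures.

0.0254

Unnormalized posterior weight (prior times the signal likelihoods) for each of the two hypotheses (using 1 − P(present | H) for each absent signal):
  generic spam: 0.354 × (1 − 0.87) × 0.13 = 0.0059826
  malware delivery: 0.294 × (1 − 0.08) × 0.87 = 0.23532
Odds(generic spam : malware delivery) = 0.0059826 / 0.23532 ≈ 0.0254.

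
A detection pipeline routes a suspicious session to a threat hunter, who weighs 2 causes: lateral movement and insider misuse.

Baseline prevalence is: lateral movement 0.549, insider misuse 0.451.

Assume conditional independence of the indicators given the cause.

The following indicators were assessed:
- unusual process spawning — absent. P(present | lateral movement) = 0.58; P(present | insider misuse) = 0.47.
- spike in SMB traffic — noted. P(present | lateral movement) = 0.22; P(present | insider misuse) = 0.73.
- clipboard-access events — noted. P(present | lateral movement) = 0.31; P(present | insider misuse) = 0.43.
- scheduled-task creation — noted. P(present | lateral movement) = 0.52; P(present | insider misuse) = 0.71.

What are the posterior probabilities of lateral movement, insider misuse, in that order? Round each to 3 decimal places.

0.133, 0.867

By Bayes' rule with conditional independence, the unnormalized weight for each hypothesis is prior × ∏ likelihoods (using 1 − P(present | H) for each absent indicator):
  lateral movement: 0.549 × (1 − 0.58) × 0.22 × 0.31 × 0.52 = 0.0081773
  insider misuse: 0.451 × (1 − 0.47) × 0.73 × 0.43 × 0.71 = 0.053272
The unnormalized weights sum to 0.06145.
P(lateral movement | evidence) = 0.0081773 / 0.06145 ≈ 0.133
P(insider misuse | evidence) = 0.053272 / 0.06145 ≈ 0.867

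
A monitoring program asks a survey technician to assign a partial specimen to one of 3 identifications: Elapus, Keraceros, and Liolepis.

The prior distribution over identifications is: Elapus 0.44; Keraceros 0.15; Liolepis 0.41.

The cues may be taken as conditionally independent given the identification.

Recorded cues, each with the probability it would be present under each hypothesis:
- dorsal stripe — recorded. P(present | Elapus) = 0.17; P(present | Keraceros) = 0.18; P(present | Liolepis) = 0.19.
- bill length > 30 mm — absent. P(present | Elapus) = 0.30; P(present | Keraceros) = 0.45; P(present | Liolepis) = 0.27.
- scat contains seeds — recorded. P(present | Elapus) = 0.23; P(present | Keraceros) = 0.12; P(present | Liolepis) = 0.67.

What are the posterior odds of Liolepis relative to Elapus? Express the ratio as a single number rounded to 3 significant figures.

3.16

Posterior odds equal prior odds times the likelihood ratio; only the two competing hypotheses matter (using 1 − P(present | H) for each absent cue).
  Liolepis: 0.41 × 0.19 × (1 − 0.27) × 0.67 = 0.038101
  Elapus: 0.44 × 0.17 × (1 − 0.30) × 0.23 = 0.012043
Posterior odds = 0.038101 / 0.012043 ≈ 3.16.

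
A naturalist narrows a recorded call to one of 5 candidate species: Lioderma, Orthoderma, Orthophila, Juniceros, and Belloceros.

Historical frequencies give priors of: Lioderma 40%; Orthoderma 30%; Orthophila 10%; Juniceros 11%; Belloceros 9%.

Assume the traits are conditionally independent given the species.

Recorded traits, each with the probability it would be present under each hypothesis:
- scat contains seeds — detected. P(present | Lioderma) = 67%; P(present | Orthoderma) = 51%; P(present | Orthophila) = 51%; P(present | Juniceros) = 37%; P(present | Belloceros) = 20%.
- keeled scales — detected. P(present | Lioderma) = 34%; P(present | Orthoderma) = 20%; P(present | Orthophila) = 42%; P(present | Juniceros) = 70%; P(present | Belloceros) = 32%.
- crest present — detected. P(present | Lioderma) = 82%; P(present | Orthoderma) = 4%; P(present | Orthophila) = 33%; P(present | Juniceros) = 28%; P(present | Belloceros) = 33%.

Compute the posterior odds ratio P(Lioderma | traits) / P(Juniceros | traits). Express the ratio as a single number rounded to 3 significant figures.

The normalizing constant cancels in an odds ratio, so compute prior × likelihood for the two hypotheses only:
  Lioderma: 0.40 × 0.67 × 0.34 × 0.82 = 0.074718
  Juniceros: 0.11 × 0.37 × 0.70 × 0.28 = 0.0079772
Odds(Lioderma : Juniceros) = 0.074718 / 0.0079772 ≈ 9.37.

9.37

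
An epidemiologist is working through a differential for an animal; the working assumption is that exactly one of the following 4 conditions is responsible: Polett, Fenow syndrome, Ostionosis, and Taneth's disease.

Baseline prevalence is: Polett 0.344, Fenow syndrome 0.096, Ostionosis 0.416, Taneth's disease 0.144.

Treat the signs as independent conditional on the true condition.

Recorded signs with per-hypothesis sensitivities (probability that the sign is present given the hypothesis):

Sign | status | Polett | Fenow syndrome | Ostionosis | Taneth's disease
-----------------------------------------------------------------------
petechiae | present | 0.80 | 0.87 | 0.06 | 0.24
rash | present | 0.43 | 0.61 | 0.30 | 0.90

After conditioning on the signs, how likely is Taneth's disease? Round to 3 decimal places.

Multiply each prior by the joint likelihood of the sign pattern:
  Polett: 0.344 × 0.80 × 0.43 = 0.11834
  Fenow syndrome: 0.096 × 0.87 × 0.61 = 0.050947
  Ostionosis: 0.416 × 0.06 × 0.30 = 0.007488
  Taneth's disease: 0.144 × 0.24 × 0.90 = 0.031104
The unnormalized weights sum to 0.20788.
P(Taneth's disease | evidence) = 0.031104 / 0.20788 ≈ 0.150.

0.150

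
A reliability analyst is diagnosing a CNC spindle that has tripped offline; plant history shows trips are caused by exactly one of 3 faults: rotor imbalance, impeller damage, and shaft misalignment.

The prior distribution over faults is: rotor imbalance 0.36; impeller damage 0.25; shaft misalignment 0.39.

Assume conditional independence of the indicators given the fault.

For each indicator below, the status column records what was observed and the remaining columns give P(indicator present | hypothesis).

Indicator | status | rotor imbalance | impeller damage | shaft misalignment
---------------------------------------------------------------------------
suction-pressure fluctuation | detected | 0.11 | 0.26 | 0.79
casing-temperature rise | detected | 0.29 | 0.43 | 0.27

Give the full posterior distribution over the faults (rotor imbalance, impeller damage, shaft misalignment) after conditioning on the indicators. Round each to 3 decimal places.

0.094, 0.228, 0.678

By Bayes' rule with conditional independence, the unnormalized weight for each hypothesis is prior × ∏ likelihoods:
  rotor imbalance: 0.36 × 0.11 × 0.29 = 0.011484
  impeller damage: 0.25 × 0.26 × 0.43 = 0.02795
  shaft misalignment: 0.39 × 0.79 × 0.27 = 0.083187
Normalizing constant Z = 0.011484 + 0.02795 + 0.083187 = 0.12262.
P(rotor imbalance | evidence) = 0.011484 / 0.12262 ≈ 0.094
P(impeller damage | evidence) = 0.02795 / 0.12262 ≈ 0.228
P(shaft misalignment | evidence) = 0.083187 / 0.12262 ≈ 0.678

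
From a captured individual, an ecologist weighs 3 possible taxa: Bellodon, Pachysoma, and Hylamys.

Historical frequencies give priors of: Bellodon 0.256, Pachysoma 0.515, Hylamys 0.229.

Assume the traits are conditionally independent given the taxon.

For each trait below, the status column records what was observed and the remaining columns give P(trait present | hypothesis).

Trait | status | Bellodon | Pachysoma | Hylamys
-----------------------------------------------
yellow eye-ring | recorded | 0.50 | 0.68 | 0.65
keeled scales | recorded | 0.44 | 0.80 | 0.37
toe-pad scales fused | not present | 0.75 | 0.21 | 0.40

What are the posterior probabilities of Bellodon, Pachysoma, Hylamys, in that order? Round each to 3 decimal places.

0.052, 0.824, 0.123

For each hypothesis, the unnormalized posterior weight is prior × product of the trait likelihoods (using 1 − P(present | H) for each absent trait):
  Bellodon: 0.256 × 0.50 × 0.44 × (1 − 0.75) = 0.01408
  Pachysoma: 0.515 × 0.68 × 0.80 × (1 − 0.21) = 0.22133
  Hylamys: 0.229 × 0.65 × 0.37 × (1 − 0.40) = 0.033045
Marginal likelihood of the evidence = 0.26845.
P(Bellodon | evidence) = 0.01408 / 0.26845 ≈ 0.052
P(Pachysoma | evidence) = 0.22133 / 0.26845 ≈ 0.824
P(Hylamys | evidence) = 0.033045 / 0.26845 ≈ 0.123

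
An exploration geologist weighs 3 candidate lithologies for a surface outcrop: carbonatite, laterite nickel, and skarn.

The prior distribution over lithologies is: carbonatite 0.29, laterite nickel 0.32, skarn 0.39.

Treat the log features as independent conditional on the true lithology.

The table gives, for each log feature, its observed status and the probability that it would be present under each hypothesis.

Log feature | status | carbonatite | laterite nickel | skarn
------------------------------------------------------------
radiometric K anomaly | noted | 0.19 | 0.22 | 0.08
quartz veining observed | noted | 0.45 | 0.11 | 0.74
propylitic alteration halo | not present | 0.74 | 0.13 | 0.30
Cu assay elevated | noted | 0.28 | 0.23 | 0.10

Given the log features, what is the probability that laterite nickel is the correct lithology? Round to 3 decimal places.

0.312

Multiply each prior by the joint likelihood of the log feature pattern (using 1 − P(present | H) for each absent log feature):
  carbonatite: 0.29 × 0.19 × 0.45 × (1 − 0.74) × 0.28 = 0.0018051
  laterite nickel: 0.32 × 0.22 × 0.11 × (1 − 0.13) × 0.23 = 0.0015496
  skarn: 0.39 × 0.08 × 0.74 × (1 − 0.30) × 0.10 = 0.0016162
The unnormalized weights sum to 0.0049708.
P(laterite nickel | evidence) = 0.0015496 / 0.0049708 ≈ 0.312.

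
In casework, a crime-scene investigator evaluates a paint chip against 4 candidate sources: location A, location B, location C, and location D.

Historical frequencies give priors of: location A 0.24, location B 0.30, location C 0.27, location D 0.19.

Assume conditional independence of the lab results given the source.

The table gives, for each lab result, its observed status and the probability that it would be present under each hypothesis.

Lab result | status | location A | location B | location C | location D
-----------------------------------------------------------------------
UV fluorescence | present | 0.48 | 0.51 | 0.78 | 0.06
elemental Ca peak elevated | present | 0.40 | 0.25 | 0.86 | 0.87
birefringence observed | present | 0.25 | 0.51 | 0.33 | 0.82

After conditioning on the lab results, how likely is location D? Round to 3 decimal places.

By Bayes' rule with conditional independence, the unnormalized weight for each hypothesis is prior × ∏ likelihoods:
  location A: 0.24 × 0.48 × 0.40 × 0.25 = 0.01152
  location B: 0.30 × 0.51 × 0.25 × 0.51 = 0.019508
  location C: 0.27 × 0.78 × 0.86 × 0.33 = 0.059768
  location D: 0.19 × 0.06 × 0.87 × 0.82 = 0.0081328
Marginal likelihood of the evidence = 0.098929.
P(location D | evidence) = 0.0081328 / 0.098929 ≈ 0.082.

0.082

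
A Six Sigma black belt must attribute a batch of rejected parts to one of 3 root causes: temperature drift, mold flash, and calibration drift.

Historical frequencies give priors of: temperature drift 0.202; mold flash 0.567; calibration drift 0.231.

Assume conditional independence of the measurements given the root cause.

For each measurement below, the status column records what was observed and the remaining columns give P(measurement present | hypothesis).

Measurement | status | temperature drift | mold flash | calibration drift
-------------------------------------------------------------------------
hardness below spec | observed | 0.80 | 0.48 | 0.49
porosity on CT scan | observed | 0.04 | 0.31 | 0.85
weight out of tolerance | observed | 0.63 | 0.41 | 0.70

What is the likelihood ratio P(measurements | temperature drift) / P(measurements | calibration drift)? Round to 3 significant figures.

Take the product of per-measurement likelihoods under each hypothesis, then divide.
  temperature drift: 0.80 × 0.04 × 0.63 = 0.02016
  calibration drift: 0.49 × 0.85 × 0.70 = 0.29155
Bayes factor = 0.02016 / 0.29155 ≈ 0.0691

0.0691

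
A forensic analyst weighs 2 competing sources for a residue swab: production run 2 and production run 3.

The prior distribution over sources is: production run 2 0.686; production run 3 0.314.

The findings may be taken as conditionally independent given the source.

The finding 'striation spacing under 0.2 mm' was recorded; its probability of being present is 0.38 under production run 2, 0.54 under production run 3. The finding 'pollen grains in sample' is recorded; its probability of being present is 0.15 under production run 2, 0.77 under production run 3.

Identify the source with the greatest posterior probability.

For each hypothesis, the unnormalized posterior weight is prior × product of the finding likelihoods:
  production run 2: 0.686 × 0.38 × 0.15 = 0.039102
  production run 3: 0.314 × 0.54 × 0.77 = 0.13056
The unnormalized weights sum to 0.16966.
P(production run 2 | evidence) ≈ 0.039102 / 0.16966 ≈ 0.230
P(production run 3 | evidence) ≈ 0.13056 / 0.16966 ≈ 0.770
The largest is 0.770, so production run 3 is most probable.

production run 3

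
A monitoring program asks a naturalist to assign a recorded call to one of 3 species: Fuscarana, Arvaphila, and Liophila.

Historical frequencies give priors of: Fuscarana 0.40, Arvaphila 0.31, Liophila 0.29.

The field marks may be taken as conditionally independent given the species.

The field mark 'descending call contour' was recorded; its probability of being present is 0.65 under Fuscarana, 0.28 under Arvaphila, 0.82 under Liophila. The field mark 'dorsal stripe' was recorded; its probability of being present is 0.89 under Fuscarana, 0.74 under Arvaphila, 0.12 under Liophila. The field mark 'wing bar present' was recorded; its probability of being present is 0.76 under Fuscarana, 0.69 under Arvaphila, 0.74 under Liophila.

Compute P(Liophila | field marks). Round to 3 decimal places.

0.088

For each hypothesis, the unnormalized posterior weight is prior × product of the field mark likelihoods:
  Fuscarana: 0.40 × 0.65 × 0.89 × 0.76 = 0.17586
  Arvaphila: 0.31 × 0.28 × 0.74 × 0.69 = 0.04432
  Liophila: 0.29 × 0.82 × 0.12 × 0.74 = 0.021117
Normalizing constant Z = 0.17586 + 0.04432 + 0.021117 = 0.2413.
P(Liophila | evidence) = 0.021117 / 0.2413 ≈ 0.088.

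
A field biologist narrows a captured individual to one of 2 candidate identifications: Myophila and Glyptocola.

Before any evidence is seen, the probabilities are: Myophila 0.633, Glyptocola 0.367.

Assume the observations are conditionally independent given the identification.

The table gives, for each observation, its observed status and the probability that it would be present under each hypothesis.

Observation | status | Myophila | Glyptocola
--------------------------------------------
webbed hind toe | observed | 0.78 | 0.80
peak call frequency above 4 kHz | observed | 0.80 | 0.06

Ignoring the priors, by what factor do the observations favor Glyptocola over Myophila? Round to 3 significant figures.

0.0769

Joint likelihood of the evidence pattern under each hypothesis:
  Glyptocola: 0.80 × 0.06 = 0.048
  Myophila: 0.78 × 0.80 = 0.624
Bayes factor = 0.048 / 0.624 ≈ 0.0769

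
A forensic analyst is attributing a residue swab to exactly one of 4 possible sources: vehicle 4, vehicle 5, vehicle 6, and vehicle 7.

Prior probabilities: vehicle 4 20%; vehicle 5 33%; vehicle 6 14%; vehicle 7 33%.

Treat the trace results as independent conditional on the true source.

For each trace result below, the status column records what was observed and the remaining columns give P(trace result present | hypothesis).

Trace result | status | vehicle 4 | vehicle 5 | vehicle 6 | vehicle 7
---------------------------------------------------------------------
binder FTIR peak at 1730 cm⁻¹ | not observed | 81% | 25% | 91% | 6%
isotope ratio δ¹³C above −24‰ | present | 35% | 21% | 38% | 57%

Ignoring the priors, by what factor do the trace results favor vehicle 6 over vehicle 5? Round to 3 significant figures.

0.217

Take the product of per-trace result likelihoods under each hypothesis (using 1 − P(present | H) for each absent trace result), then divide.
  vehicle 6: (1 − 0.91) × 0.38 = 0.0342
  vehicle 5: (1 − 0.25) × 0.21 = 0.1575
Bayes factor = 0.0342 / 0.1575 ≈ 0.217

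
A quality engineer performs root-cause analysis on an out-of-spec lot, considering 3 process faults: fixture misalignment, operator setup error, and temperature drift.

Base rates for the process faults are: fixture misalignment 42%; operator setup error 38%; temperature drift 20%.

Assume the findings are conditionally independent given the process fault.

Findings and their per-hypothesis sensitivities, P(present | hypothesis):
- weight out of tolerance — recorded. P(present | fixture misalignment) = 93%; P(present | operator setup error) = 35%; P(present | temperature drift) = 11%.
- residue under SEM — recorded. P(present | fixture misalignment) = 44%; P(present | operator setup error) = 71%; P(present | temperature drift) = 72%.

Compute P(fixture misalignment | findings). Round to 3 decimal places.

For each hypothesis, the unnormalized posterior weight is prior × product of the finding likelihoods:
  fixture misalignment: 0.42 × 0.93 × 0.44 = 0.17186
  operator setup error: 0.38 × 0.35 × 0.71 = 0.09443
  temperature drift: 0.20 × 0.11 × 0.72 = 0.01584
Marginal likelihood of the evidence = 0.28213.
P(fixture misalignment | evidence) = 0.17186 / 0.28213 ≈ 0.609.

0.609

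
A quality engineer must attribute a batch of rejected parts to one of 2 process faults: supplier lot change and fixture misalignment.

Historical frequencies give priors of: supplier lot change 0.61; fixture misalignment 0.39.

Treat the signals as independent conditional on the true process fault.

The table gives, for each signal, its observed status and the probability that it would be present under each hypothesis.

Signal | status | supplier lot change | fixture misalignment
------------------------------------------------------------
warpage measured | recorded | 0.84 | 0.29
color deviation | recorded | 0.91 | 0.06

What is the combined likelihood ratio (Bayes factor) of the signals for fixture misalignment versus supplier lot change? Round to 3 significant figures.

Take the product of per-signal likelihoods under each hypothesis, then divide.
  fixture misalignment: 0.29 × 0.06 = 0.0174
  supplier lot change: 0.84 × 0.91 = 0.7644
Bayes factor = 0.0174 / 0.7644 ≈ 0.0228

0.0228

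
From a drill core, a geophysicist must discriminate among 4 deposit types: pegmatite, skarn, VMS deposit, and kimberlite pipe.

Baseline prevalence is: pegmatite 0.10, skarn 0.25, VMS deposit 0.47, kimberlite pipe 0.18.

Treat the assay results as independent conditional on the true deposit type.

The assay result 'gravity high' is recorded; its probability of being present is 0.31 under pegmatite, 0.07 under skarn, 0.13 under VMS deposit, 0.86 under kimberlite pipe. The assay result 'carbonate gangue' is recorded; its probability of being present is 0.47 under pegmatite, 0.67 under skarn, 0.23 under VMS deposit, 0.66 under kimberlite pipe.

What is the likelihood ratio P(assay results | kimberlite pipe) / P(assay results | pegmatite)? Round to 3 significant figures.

Take the product of per-assay result likelihoods under each hypothesis, then divide.
  kimberlite pipe: 0.86 × 0.66 = 0.5676
  pegmatite: 0.31 × 0.47 = 0.1457
Bayes factor = 0.5676 / 0.1457 ≈ 3.90

3.90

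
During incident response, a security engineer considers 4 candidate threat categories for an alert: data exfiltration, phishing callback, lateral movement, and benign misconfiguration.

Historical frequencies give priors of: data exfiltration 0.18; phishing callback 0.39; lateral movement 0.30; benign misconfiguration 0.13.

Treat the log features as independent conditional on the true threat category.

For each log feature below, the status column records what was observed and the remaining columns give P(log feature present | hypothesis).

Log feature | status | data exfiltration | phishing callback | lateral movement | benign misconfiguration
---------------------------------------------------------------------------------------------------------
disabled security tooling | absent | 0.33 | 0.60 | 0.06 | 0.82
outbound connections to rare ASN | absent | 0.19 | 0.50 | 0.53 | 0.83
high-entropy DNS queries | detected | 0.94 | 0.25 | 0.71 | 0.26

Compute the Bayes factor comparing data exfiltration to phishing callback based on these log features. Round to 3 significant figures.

Joint likelihood of the log feature pattern under each hypothesis (using 1 − P(present | H) for each absent log feature):
  data exfiltration: (1 − 0.33) × (1 − 0.19) × 0.94 = 0.51014
  phishing callback: (1 − 0.60) × (1 − 0.50) × 0.25 = 0.05
Bayes factor = 0.51014 / 0.05 ≈ 10.2

10.2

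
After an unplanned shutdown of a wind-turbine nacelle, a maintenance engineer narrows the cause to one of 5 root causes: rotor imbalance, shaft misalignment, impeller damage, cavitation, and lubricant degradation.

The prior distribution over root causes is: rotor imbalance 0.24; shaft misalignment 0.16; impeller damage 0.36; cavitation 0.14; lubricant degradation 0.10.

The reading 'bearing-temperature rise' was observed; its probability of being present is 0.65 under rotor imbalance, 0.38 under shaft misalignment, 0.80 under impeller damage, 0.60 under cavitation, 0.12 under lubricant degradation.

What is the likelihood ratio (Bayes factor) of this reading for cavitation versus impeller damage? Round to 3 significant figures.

The Bayes factor is the ratio of the two likelihoods.
  cavitation: 0.6
  impeller damage: 0.8
Bayes factor = 0.6 / 0.8 ≈ 0.750

0.750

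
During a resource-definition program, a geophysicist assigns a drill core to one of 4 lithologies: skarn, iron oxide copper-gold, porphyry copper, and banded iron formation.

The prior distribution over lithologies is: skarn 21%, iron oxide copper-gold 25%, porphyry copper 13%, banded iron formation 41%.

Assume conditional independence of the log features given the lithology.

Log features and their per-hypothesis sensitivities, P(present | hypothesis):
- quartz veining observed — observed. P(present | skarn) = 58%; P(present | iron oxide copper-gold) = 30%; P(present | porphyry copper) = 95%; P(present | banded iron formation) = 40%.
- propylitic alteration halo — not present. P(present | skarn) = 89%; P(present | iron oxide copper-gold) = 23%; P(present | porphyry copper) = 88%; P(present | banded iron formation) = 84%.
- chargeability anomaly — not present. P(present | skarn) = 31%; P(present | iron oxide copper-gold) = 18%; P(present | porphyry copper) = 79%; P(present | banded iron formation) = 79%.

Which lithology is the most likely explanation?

iron oxide copper-gold

Multiply each prior by the joint likelihood of the log feature pattern (using 1 − P(present | H) for each absent log feature):
  skarn: 0.21 × 0.58 × (1 − 0.89) × (1 − 0.31) = 0.0092446
  iron oxide copper-gold: 0.25 × 0.30 × (1 − 0.23) × (1 − 0.18) = 0.047355
  porphyry copper: 0.13 × 0.95 × (1 − 0.88) × (1 − 0.79) = 0.0031122
  banded iron formation: 0.41 × 0.40 × (1 − 0.84) × (1 − 0.79) = 0.0055104
Marginal likelihood of the evidence = 0.065222.
P(skarn | evidence) ≈ 0.0092446 / 0.065222 ≈ 0.142
P(iron oxide copper-gold | evidence) ≈ 0.047355 / 0.065222 ≈ 0.726
P(porphyry copper | evidence) ≈ 0.0031122 / 0.065222 ≈ 0.048
P(banded iron formation | evidence) ≈ 0.0055104 / 0.065222 ≈ 0.084
The largest is 0.726, so iron oxide copper-gold is most probable.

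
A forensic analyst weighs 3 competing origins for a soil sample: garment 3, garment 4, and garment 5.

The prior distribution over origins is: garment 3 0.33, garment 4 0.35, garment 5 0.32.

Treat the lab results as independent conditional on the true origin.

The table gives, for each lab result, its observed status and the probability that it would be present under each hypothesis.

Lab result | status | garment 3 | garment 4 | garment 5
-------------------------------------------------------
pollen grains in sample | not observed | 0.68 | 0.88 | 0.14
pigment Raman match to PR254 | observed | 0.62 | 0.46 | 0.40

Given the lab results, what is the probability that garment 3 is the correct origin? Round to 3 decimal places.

0.336

By Bayes' rule with conditional independence, the unnormalized weight for each hypothesis is prior × ∏ likelihoods (using 1 − P(present | H) for each absent lab result):
  garment 3: 0.33 × (1 − 0.68) × 0.62 = 0.065472
  garment 4: 0.35 × (1 − 0.88) × 0.46 = 0.01932
  garment 5: 0.32 × (1 − 0.14) × 0.40 = 0.11008
Normalizing constant Z = 0.065472 + 0.01932 + 0.11008 = 0.19487.
P(garment 3 | evidence) = 0.065472 / 0.19487 ≈ 0.336.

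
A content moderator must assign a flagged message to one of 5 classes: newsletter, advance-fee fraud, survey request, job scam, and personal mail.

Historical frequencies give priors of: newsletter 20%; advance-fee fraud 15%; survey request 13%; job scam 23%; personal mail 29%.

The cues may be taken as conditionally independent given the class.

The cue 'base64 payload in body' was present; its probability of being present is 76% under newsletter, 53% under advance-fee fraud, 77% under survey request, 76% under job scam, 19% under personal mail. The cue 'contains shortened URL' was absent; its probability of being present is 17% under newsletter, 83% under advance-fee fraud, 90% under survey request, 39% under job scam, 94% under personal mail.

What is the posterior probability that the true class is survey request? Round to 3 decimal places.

0.039

By Bayes' rule with conditional independence, the unnormalized weight for each hypothesis is prior × ∏ likelihoods (using 1 − P(present | H) for each absent cue):
  newsletter: 0.20 × 0.76 × (1 − 0.17) = 0.12616
  advance-fee fraud: 0.15 × 0.53 × (1 − 0.83) = 0.013515
  survey request: 0.13 × 0.77 × (1 − 0.90) = 0.01001
  job scam: 0.23 × 0.76 × (1 − 0.39) = 0.10663
  personal mail: 0.29 × 0.19 × (1 − 0.94) = 0.003306
Normalizing constant Z = 0.12616 + 0.013515 + 0.01001 + 0.10663 + 0.003306 = 0.25962.
P(survey request | evidence) = 0.01001 / 0.25962 ≈ 0.039.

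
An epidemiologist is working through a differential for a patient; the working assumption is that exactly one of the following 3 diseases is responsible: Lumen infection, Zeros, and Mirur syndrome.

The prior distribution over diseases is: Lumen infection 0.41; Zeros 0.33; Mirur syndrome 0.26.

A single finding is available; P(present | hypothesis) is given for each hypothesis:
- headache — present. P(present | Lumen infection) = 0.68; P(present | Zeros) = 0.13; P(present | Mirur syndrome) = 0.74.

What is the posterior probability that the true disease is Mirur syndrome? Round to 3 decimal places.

0.374

By Bayes' rule, the unnormalized weight for each hypothesis is prior × likelihood:
  Lumen infection: 0.41 × 0.68 = 0.2788
  Zeros: 0.33 × 0.13 = 0.0429
  Mirur syndrome: 0.26 × 0.74 = 0.1924
Normalizing constant Z = 0.2788 + 0.0429 + 0.1924 = 0.5141.
P(Mirur syndrome | evidence) = 0.1924 / 0.5141 ≈ 0.374.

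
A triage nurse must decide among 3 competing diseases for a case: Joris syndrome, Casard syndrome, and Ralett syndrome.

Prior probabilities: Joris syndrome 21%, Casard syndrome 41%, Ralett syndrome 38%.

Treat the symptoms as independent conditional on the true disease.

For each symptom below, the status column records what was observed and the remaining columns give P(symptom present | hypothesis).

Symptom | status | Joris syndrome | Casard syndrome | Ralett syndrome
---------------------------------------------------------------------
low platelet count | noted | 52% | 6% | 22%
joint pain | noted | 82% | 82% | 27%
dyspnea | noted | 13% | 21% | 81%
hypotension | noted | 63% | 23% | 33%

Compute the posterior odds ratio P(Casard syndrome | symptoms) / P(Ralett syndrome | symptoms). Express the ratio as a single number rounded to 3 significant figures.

The normalizing constant cancels in an odds ratio, so compute prior × likelihood for the two hypotheses only:
  Casard syndrome: 0.41 × 0.06 × 0.82 × 0.21 × 0.23 = 0.00097431
  Ralett syndrome: 0.38 × 0.22 × 0.27 × 0.81 × 0.33 = 0.0060335
Odds(Casard syndrome : Ralett syndrome) = 0.00097431 / 0.0060335 ≈ 0.161.

0.161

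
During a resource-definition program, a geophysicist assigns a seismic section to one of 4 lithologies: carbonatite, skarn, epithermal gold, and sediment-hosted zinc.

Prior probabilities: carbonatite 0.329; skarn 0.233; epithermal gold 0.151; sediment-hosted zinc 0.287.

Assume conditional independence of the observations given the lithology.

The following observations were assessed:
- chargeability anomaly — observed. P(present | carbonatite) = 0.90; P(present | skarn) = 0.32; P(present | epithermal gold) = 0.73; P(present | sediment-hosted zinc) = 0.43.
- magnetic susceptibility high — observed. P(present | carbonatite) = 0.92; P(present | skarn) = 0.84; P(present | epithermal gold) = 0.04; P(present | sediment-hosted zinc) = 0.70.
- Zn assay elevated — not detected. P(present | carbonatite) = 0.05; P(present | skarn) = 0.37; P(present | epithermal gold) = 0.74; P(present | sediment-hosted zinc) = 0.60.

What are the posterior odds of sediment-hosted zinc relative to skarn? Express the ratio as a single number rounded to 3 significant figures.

0.876

Unnormalized posterior weight (prior times the observation likelihoods) for each of the two hypotheses (using 1 − P(present | H) for each absent observation):
  sediment-hosted zinc: 0.287 × 0.43 × 0.70 × (1 − 0.60) = 0.034555
  skarn: 0.233 × 0.32 × 0.84 × (1 − 0.37) = 0.039457
Posterior odds = 0.034555 / 0.039457 ≈ 0.876.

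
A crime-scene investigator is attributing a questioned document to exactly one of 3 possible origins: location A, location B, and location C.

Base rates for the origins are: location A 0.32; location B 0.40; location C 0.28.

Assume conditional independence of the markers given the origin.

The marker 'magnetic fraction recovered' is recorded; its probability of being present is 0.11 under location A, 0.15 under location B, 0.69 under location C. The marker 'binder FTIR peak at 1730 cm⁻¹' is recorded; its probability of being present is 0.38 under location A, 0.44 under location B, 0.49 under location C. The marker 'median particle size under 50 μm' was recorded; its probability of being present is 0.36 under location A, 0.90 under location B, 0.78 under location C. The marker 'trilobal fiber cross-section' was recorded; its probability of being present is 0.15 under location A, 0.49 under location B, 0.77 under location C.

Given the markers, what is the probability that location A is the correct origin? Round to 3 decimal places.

0.010

Multiply each prior by the joint likelihood of the marker pattern:
  location A: 0.32 × 0.11 × 0.38 × 0.36 × 0.15 = 0.0007223
  location B: 0.40 × 0.15 × 0.44 × 0.90 × 0.49 = 0.011642
  location C: 0.28 × 0.69 × 0.49 × 0.78 × 0.77 = 0.056858
Marginal likelihood of the evidence = 0.069222.
P(location A | evidence) = 0.0007223 / 0.069222 ≈ 0.010.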